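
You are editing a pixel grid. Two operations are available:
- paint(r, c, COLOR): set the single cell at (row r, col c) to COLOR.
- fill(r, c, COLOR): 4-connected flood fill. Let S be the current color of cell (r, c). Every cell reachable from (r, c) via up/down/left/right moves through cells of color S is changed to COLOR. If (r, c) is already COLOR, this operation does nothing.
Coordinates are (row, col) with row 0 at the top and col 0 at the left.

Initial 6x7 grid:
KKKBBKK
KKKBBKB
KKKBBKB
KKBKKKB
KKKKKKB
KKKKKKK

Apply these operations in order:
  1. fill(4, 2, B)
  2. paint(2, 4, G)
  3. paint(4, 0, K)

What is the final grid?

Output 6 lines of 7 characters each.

After op 1 fill(4,2,B) [31 cells changed]:
BBBBBBB
BBBBBBB
BBBBBBB
BBBBBBB
BBBBBBB
BBBBBBB
After op 2 paint(2,4,G):
BBBBBBB
BBBBBBB
BBBBGBB
BBBBBBB
BBBBBBB
BBBBBBB
After op 3 paint(4,0,K):
BBBBBBB
BBBBBBB
BBBBGBB
BBBBBBB
KBBBBBB
BBBBBBB

Answer: BBBBBBB
BBBBBBB
BBBBGBB
BBBBBBB
KBBBBBB
BBBBBBB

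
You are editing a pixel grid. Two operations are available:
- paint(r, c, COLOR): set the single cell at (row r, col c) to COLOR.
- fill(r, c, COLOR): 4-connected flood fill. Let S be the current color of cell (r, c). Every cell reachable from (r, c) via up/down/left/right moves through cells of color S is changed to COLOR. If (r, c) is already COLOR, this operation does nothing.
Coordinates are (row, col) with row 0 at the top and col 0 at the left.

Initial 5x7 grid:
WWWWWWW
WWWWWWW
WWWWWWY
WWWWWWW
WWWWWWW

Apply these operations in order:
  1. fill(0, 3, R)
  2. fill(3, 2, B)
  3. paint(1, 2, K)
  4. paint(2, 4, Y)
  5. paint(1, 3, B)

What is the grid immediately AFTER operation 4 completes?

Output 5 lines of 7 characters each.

After op 1 fill(0,3,R) [34 cells changed]:
RRRRRRR
RRRRRRR
RRRRRRY
RRRRRRR
RRRRRRR
After op 2 fill(3,2,B) [34 cells changed]:
BBBBBBB
BBBBBBB
BBBBBBY
BBBBBBB
BBBBBBB
After op 3 paint(1,2,K):
BBBBBBB
BBKBBBB
BBBBBBY
BBBBBBB
BBBBBBB
After op 4 paint(2,4,Y):
BBBBBBB
BBKBBBB
BBBBYBY
BBBBBBB
BBBBBBB

Answer: BBBBBBB
BBKBBBB
BBBBYBY
BBBBBBB
BBBBBBB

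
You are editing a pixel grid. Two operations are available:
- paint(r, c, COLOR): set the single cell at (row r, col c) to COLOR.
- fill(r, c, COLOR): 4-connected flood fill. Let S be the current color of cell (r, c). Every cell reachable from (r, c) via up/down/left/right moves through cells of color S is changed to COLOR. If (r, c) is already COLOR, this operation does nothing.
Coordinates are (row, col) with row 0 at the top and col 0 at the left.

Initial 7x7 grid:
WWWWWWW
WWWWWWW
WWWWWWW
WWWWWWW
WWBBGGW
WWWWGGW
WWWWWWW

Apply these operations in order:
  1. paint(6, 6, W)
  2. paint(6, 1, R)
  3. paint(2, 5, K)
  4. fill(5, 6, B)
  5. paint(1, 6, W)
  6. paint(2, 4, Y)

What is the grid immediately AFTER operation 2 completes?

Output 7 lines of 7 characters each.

Answer: WWWWWWW
WWWWWWW
WWWWWWW
WWWWWWW
WWBBGGW
WWWWGGW
WRWWWWW

Derivation:
After op 1 paint(6,6,W):
WWWWWWW
WWWWWWW
WWWWWWW
WWWWWWW
WWBBGGW
WWWWGGW
WWWWWWW
After op 2 paint(6,1,R):
WWWWWWW
WWWWWWW
WWWWWWW
WWWWWWW
WWBBGGW
WWWWGGW
WRWWWWW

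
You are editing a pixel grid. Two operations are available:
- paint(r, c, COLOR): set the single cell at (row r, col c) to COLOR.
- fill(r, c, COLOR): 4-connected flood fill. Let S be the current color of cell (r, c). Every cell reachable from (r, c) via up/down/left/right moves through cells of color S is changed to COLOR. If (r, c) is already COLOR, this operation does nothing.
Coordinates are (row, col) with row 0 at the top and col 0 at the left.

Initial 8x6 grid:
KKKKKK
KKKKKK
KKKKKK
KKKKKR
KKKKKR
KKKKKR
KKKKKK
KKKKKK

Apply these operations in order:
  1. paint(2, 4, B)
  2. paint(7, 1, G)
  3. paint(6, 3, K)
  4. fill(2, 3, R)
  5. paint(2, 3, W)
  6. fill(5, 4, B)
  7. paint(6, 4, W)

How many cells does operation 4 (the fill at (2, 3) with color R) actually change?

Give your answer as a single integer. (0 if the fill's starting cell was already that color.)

Answer: 43

Derivation:
After op 1 paint(2,4,B):
KKKKKK
KKKKKK
KKKKBK
KKKKKR
KKKKKR
KKKKKR
KKKKKK
KKKKKK
After op 2 paint(7,1,G):
KKKKKK
KKKKKK
KKKKBK
KKKKKR
KKKKKR
KKKKKR
KKKKKK
KGKKKK
After op 3 paint(6,3,K):
KKKKKK
KKKKKK
KKKKBK
KKKKKR
KKKKKR
KKKKKR
KKKKKK
KGKKKK
After op 4 fill(2,3,R) [43 cells changed]:
RRRRRR
RRRRRR
RRRRBR
RRRRRR
RRRRRR
RRRRRR
RRRRRR
RGRRRR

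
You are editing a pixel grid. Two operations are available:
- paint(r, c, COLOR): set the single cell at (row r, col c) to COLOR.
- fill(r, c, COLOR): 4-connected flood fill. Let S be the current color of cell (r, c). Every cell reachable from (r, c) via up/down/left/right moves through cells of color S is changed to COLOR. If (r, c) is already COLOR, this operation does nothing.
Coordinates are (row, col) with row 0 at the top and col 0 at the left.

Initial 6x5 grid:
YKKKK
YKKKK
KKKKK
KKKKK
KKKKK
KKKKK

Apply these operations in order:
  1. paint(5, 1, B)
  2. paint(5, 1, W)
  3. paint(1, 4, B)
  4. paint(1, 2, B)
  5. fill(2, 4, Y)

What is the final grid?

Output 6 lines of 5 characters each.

Answer: YYYYY
YYBYB
YYYYY
YYYYY
YYYYY
YWYYY

Derivation:
After op 1 paint(5,1,B):
YKKKK
YKKKK
KKKKK
KKKKK
KKKKK
KBKKK
After op 2 paint(5,1,W):
YKKKK
YKKKK
KKKKK
KKKKK
KKKKK
KWKKK
After op 3 paint(1,4,B):
YKKKK
YKKKB
KKKKK
KKKKK
KKKKK
KWKKK
After op 4 paint(1,2,B):
YKKKK
YKBKB
KKKKK
KKKKK
KKKKK
KWKKK
After op 5 fill(2,4,Y) [25 cells changed]:
YYYYY
YYBYB
YYYYY
YYYYY
YYYYY
YWYYY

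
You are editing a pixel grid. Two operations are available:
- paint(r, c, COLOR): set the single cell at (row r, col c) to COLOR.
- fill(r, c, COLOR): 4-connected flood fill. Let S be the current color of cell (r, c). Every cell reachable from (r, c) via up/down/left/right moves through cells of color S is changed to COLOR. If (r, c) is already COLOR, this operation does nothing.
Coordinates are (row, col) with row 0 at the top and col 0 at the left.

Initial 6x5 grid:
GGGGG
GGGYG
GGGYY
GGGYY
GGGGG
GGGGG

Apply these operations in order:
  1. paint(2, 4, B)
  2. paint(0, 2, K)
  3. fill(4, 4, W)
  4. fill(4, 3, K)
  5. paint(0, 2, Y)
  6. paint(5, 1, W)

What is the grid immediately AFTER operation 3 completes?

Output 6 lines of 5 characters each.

After op 1 paint(2,4,B):
GGGGG
GGGYG
GGGYB
GGGYY
GGGGG
GGGGG
After op 2 paint(0,2,K):
GGKGG
GGGYG
GGGYB
GGGYY
GGGGG
GGGGG
After op 3 fill(4,4,W) [21 cells changed]:
WWKGG
WWWYG
WWWYB
WWWYY
WWWWW
WWWWW

Answer: WWKGG
WWWYG
WWWYB
WWWYY
WWWWW
WWWWW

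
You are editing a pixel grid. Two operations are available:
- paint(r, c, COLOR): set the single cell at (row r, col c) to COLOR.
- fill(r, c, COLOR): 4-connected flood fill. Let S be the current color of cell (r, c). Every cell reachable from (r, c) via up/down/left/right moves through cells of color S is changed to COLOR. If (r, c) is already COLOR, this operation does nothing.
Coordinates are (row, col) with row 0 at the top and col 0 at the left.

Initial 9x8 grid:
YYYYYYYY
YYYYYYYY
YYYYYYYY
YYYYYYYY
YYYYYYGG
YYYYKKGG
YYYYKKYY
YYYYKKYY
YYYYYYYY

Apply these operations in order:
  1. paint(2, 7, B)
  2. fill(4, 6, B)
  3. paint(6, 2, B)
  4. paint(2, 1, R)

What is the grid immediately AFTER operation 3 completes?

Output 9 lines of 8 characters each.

After op 1 paint(2,7,B):
YYYYYYYY
YYYYYYYY
YYYYYYYB
YYYYYYYY
YYYYYYGG
YYYYKKGG
YYYYKKYY
YYYYKKYY
YYYYYYYY
After op 2 fill(4,6,B) [4 cells changed]:
YYYYYYYY
YYYYYYYY
YYYYYYYB
YYYYYYYY
YYYYYYBB
YYYYKKBB
YYYYKKYY
YYYYKKYY
YYYYYYYY
After op 3 paint(6,2,B):
YYYYYYYY
YYYYYYYY
YYYYYYYB
YYYYYYYY
YYYYYYBB
YYYYKKBB
YYBYKKYY
YYYYKKYY
YYYYYYYY

Answer: YYYYYYYY
YYYYYYYY
YYYYYYYB
YYYYYYYY
YYYYYYBB
YYYYKKBB
YYBYKKYY
YYYYKKYY
YYYYYYYY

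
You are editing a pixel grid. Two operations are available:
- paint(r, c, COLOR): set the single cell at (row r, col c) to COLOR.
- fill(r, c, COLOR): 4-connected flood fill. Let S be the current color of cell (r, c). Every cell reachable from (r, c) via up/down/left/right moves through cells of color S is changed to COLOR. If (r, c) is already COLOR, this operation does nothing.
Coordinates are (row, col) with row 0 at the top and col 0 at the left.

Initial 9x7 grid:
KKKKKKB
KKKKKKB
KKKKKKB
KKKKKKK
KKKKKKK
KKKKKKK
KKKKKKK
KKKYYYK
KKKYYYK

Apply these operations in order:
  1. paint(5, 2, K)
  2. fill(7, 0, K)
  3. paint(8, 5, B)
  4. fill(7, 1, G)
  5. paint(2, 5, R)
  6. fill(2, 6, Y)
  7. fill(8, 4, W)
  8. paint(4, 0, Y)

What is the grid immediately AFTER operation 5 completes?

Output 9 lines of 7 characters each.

After op 1 paint(5,2,K):
KKKKKKB
KKKKKKB
KKKKKKB
KKKKKKK
KKKKKKK
KKKKKKK
KKKKKKK
KKKYYYK
KKKYYYK
After op 2 fill(7,0,K) [0 cells changed]:
KKKKKKB
KKKKKKB
KKKKKKB
KKKKKKK
KKKKKKK
KKKKKKK
KKKKKKK
KKKYYYK
KKKYYYK
After op 3 paint(8,5,B):
KKKKKKB
KKKKKKB
KKKKKKB
KKKKKKK
KKKKKKK
KKKKKKK
KKKKKKK
KKKYYYK
KKKYYBK
After op 4 fill(7,1,G) [54 cells changed]:
GGGGGGB
GGGGGGB
GGGGGGB
GGGGGGG
GGGGGGG
GGGGGGG
GGGGGGG
GGGYYYG
GGGYYBG
After op 5 paint(2,5,R):
GGGGGGB
GGGGGGB
GGGGGRB
GGGGGGG
GGGGGGG
GGGGGGG
GGGGGGG
GGGYYYG
GGGYYBG

Answer: GGGGGGB
GGGGGGB
GGGGGRB
GGGGGGG
GGGGGGG
GGGGGGG
GGGGGGG
GGGYYYG
GGGYYBG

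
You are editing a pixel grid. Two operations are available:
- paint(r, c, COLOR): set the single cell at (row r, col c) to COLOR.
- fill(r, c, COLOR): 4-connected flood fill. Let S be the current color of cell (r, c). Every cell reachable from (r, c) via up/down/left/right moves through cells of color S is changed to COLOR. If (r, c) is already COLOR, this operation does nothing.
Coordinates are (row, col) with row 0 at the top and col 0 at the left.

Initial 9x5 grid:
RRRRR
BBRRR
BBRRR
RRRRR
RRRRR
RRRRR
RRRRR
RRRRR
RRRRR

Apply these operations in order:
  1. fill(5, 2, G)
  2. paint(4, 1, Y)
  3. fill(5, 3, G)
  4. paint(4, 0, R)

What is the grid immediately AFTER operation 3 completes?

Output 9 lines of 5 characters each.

Answer: GGGGG
BBGGG
BBGGG
GGGGG
GYGGG
GGGGG
GGGGG
GGGGG
GGGGG

Derivation:
After op 1 fill(5,2,G) [41 cells changed]:
GGGGG
BBGGG
BBGGG
GGGGG
GGGGG
GGGGG
GGGGG
GGGGG
GGGGG
After op 2 paint(4,1,Y):
GGGGG
BBGGG
BBGGG
GGGGG
GYGGG
GGGGG
GGGGG
GGGGG
GGGGG
After op 3 fill(5,3,G) [0 cells changed]:
GGGGG
BBGGG
BBGGG
GGGGG
GYGGG
GGGGG
GGGGG
GGGGG
GGGGG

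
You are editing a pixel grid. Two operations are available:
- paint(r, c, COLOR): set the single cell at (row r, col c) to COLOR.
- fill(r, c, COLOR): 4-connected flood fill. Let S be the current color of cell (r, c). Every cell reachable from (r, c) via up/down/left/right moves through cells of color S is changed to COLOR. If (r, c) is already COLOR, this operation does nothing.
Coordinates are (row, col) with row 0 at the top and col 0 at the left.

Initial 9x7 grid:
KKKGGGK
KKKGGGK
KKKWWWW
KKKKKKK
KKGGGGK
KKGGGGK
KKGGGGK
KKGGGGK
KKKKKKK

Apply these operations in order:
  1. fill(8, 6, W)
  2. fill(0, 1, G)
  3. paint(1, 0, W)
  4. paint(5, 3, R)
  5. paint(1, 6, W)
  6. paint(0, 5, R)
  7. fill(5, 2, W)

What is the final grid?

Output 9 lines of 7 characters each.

After op 1 fill(8,6,W) [35 cells changed]:
WWWGGGK
WWWGGGK
WWWWWWW
WWWWWWW
WWGGGGW
WWGGGGW
WWGGGGW
WWGGGGW
WWWWWWW
After op 2 fill(0,1,G) [39 cells changed]:
GGGGGGK
GGGGGGK
GGGGGGG
GGGGGGG
GGGGGGG
GGGGGGG
GGGGGGG
GGGGGGG
GGGGGGG
After op 3 paint(1,0,W):
GGGGGGK
WGGGGGK
GGGGGGG
GGGGGGG
GGGGGGG
GGGGGGG
GGGGGGG
GGGGGGG
GGGGGGG
After op 4 paint(5,3,R):
GGGGGGK
WGGGGGK
GGGGGGG
GGGGGGG
GGGGGGG
GGGRGGG
GGGGGGG
GGGGGGG
GGGGGGG
After op 5 paint(1,6,W):
GGGGGGK
WGGGGGW
GGGGGGG
GGGGGGG
GGGGGGG
GGGRGGG
GGGGGGG
GGGGGGG
GGGGGGG
After op 6 paint(0,5,R):
GGGGGRK
WGGGGGW
GGGGGGG
GGGGGGG
GGGGGGG
GGGRGGG
GGGGGGG
GGGGGGG
GGGGGGG
After op 7 fill(5,2,W) [58 cells changed]:
WWWWWRK
WWWWWWW
WWWWWWW
WWWWWWW
WWWWWWW
WWWRWWW
WWWWWWW
WWWWWWW
WWWWWWW

Answer: WWWWWRK
WWWWWWW
WWWWWWW
WWWWWWW
WWWWWWW
WWWRWWW
WWWWWWW
WWWWWWW
WWWWWWW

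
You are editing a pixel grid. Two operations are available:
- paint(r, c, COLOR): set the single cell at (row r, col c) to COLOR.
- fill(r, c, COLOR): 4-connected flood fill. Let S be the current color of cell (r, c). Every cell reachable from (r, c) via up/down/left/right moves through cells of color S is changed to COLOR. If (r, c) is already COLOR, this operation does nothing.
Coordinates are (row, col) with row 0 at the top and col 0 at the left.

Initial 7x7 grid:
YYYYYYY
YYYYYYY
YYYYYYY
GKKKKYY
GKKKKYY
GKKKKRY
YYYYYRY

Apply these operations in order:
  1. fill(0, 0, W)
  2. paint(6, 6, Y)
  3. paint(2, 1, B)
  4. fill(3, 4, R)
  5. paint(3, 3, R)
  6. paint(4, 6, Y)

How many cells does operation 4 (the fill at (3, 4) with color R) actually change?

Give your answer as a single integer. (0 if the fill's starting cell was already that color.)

After op 1 fill(0,0,W) [27 cells changed]:
WWWWWWW
WWWWWWW
WWWWWWW
GKKKKWW
GKKKKWW
GKKKKRW
YYYYYRW
After op 2 paint(6,6,Y):
WWWWWWW
WWWWWWW
WWWWWWW
GKKKKWW
GKKKKWW
GKKKKRW
YYYYYRY
After op 3 paint(2,1,B):
WWWWWWW
WWWWWWW
WBWWWWW
GKKKKWW
GKKKKWW
GKKKKRW
YYYYYRY
After op 4 fill(3,4,R) [12 cells changed]:
WWWWWWW
WWWWWWW
WBWWWWW
GRRRRWW
GRRRRWW
GRRRRRW
YYYYYRY

Answer: 12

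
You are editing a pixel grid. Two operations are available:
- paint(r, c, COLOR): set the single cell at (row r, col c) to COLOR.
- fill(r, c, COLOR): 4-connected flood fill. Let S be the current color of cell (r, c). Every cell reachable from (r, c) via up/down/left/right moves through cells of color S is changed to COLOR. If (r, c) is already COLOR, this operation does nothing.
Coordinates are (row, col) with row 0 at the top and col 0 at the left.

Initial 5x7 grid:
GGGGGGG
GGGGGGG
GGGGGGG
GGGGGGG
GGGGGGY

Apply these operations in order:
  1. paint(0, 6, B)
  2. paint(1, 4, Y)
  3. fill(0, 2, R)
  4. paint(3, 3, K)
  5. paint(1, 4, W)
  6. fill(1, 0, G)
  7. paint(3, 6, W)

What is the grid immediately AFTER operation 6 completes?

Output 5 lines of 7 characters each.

Answer: GGGGGGB
GGGGWGG
GGGGGGG
GGGKGGG
GGGGGGY

Derivation:
After op 1 paint(0,6,B):
GGGGGGB
GGGGGGG
GGGGGGG
GGGGGGG
GGGGGGY
After op 2 paint(1,4,Y):
GGGGGGB
GGGGYGG
GGGGGGG
GGGGGGG
GGGGGGY
After op 3 fill(0,2,R) [32 cells changed]:
RRRRRRB
RRRRYRR
RRRRRRR
RRRRRRR
RRRRRRY
After op 4 paint(3,3,K):
RRRRRRB
RRRRYRR
RRRRRRR
RRRKRRR
RRRRRRY
After op 5 paint(1,4,W):
RRRRRRB
RRRRWRR
RRRRRRR
RRRKRRR
RRRRRRY
After op 6 fill(1,0,G) [31 cells changed]:
GGGGGGB
GGGGWGG
GGGGGGG
GGGKGGG
GGGGGGY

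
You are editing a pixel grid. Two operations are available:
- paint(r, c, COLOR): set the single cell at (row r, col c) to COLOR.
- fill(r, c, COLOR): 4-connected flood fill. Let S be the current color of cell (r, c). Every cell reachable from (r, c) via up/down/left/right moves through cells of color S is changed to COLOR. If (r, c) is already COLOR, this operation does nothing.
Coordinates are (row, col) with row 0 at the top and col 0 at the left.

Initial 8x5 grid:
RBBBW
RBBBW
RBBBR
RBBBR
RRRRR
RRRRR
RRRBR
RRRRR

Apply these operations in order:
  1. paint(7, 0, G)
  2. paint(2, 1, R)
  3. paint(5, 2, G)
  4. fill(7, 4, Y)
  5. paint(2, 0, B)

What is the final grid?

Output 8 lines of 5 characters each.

After op 1 paint(7,0,G):
RBBBW
RBBBW
RBBBR
RBBBR
RRRRR
RRRRR
RRRBR
GRRRR
After op 2 paint(2,1,R):
RBBBW
RBBBW
RRBBR
RBBBR
RRRRR
RRRRR
RRRBR
GRRRR
After op 3 paint(5,2,G):
RBBBW
RBBBW
RRBBR
RBBBR
RRRRR
RRGRR
RRRBR
GRRRR
After op 4 fill(7,4,Y) [24 cells changed]:
YBBBW
YBBBW
YYBBY
YBBBY
YYYYY
YYGYY
YYYBY
GYYYY
After op 5 paint(2,0,B):
YBBBW
YBBBW
BYBBY
YBBBY
YYYYY
YYGYY
YYYBY
GYYYY

Answer: YBBBW
YBBBW
BYBBY
YBBBY
YYYYY
YYGYY
YYYBY
GYYYY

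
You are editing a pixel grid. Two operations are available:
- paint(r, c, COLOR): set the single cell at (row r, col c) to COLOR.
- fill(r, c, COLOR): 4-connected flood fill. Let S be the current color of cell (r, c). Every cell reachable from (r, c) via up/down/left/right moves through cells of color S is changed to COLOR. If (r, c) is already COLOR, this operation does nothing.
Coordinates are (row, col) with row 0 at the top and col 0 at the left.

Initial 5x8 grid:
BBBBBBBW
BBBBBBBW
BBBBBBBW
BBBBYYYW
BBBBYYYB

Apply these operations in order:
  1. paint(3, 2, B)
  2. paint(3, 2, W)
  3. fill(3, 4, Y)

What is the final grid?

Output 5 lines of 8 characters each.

Answer: BBBBBBBW
BBBBBBBW
BBBBBBBW
BBWBYYYW
BBBBYYYB

Derivation:
After op 1 paint(3,2,B):
BBBBBBBW
BBBBBBBW
BBBBBBBW
BBBBYYYW
BBBBYYYB
After op 2 paint(3,2,W):
BBBBBBBW
BBBBBBBW
BBBBBBBW
BBWBYYYW
BBBBYYYB
After op 3 fill(3,4,Y) [0 cells changed]:
BBBBBBBW
BBBBBBBW
BBBBBBBW
BBWBYYYW
BBBBYYYB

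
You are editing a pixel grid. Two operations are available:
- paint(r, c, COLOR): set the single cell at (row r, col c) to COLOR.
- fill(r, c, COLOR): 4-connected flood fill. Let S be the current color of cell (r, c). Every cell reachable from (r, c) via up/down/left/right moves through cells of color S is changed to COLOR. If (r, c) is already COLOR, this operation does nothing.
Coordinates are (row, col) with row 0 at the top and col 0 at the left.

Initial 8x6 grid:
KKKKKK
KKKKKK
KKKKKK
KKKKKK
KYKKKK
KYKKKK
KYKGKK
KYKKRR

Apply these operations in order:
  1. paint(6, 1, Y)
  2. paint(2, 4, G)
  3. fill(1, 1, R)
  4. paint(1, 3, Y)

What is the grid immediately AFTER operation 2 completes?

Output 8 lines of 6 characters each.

After op 1 paint(6,1,Y):
KKKKKK
KKKKKK
KKKKKK
KKKKKK
KYKKKK
KYKKKK
KYKGKK
KYKKRR
After op 2 paint(2,4,G):
KKKKKK
KKKKKK
KKKKGK
KKKKKK
KYKKKK
KYKKKK
KYKGKK
KYKKRR

Answer: KKKKKK
KKKKKK
KKKKGK
KKKKKK
KYKKKK
KYKKKK
KYKGKK
KYKKRR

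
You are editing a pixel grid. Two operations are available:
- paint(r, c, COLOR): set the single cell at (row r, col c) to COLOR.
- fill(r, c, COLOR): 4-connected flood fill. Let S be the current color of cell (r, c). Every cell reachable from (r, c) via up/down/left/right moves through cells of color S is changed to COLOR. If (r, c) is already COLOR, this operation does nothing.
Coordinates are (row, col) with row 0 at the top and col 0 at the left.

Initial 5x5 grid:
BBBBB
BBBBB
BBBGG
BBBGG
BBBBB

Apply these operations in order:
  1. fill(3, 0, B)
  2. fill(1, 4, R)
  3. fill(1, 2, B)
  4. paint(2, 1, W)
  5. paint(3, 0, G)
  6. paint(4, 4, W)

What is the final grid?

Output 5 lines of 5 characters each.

Answer: BBBBB
BBBBB
BWBGG
GBBGG
BBBBW

Derivation:
After op 1 fill(3,0,B) [0 cells changed]:
BBBBB
BBBBB
BBBGG
BBBGG
BBBBB
After op 2 fill(1,4,R) [21 cells changed]:
RRRRR
RRRRR
RRRGG
RRRGG
RRRRR
After op 3 fill(1,2,B) [21 cells changed]:
BBBBB
BBBBB
BBBGG
BBBGG
BBBBB
After op 4 paint(2,1,W):
BBBBB
BBBBB
BWBGG
BBBGG
BBBBB
After op 5 paint(3,0,G):
BBBBB
BBBBB
BWBGG
GBBGG
BBBBB
After op 6 paint(4,4,W):
BBBBB
BBBBB
BWBGG
GBBGG
BBBBW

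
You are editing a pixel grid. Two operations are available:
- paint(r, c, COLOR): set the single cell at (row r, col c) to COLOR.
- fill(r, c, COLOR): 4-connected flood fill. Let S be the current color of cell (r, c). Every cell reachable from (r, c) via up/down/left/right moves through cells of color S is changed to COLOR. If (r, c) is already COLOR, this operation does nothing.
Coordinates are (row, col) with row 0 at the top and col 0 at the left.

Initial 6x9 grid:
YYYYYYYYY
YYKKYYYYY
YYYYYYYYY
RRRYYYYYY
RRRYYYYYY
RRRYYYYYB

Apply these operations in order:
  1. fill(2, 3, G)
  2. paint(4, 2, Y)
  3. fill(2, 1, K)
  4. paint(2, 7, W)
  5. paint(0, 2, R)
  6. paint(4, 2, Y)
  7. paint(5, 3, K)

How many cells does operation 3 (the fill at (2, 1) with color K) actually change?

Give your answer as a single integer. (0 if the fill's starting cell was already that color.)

After op 1 fill(2,3,G) [42 cells changed]:
GGGGGGGGG
GGKKGGGGG
GGGGGGGGG
RRRGGGGGG
RRRGGGGGG
RRRGGGGGB
After op 2 paint(4,2,Y):
GGGGGGGGG
GGKKGGGGG
GGGGGGGGG
RRRGGGGGG
RRYGGGGGG
RRRGGGGGB
After op 3 fill(2,1,K) [42 cells changed]:
KKKKKKKKK
KKKKKKKKK
KKKKKKKKK
RRRKKKKKK
RRYKKKKKK
RRRKKKKKB

Answer: 42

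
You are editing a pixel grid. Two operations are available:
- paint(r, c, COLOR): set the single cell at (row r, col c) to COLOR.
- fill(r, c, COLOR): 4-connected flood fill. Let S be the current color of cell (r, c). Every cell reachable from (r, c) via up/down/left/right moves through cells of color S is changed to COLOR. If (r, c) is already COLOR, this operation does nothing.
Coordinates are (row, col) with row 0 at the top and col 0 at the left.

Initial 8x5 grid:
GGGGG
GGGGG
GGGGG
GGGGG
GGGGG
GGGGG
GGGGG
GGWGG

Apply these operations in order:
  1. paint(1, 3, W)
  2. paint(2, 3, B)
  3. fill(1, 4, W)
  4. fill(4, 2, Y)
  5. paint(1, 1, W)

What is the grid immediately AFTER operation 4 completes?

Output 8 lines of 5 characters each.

Answer: YYYYY
YYYYY
YYYBY
YYYYY
YYYYY
YYYYY
YYYYY
YYYYY

Derivation:
After op 1 paint(1,3,W):
GGGGG
GGGWG
GGGGG
GGGGG
GGGGG
GGGGG
GGGGG
GGWGG
After op 2 paint(2,3,B):
GGGGG
GGGWG
GGGBG
GGGGG
GGGGG
GGGGG
GGGGG
GGWGG
After op 3 fill(1,4,W) [37 cells changed]:
WWWWW
WWWWW
WWWBW
WWWWW
WWWWW
WWWWW
WWWWW
WWWWW
After op 4 fill(4,2,Y) [39 cells changed]:
YYYYY
YYYYY
YYYBY
YYYYY
YYYYY
YYYYY
YYYYY
YYYYY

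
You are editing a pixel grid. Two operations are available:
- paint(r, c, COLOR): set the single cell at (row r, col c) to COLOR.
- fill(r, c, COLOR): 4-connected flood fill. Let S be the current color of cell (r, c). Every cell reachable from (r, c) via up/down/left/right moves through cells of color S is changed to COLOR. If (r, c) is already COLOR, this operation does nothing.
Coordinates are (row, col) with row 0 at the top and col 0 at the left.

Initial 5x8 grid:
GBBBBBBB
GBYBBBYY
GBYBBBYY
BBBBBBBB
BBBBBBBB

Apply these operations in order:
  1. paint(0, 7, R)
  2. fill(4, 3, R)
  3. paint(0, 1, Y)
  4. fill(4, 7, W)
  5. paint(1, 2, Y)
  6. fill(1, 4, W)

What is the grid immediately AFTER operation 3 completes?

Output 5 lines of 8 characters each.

Answer: GYRRRRRR
GRYRRRYY
GRYRRRYY
RRRRRRRR
RRRRRRRR

Derivation:
After op 1 paint(0,7,R):
GBBBBBBR
GBYBBBYY
GBYBBBYY
BBBBBBBB
BBBBBBBB
After op 2 fill(4,3,R) [30 cells changed]:
GRRRRRRR
GRYRRRYY
GRYRRRYY
RRRRRRRR
RRRRRRRR
After op 3 paint(0,1,Y):
GYRRRRRR
GRYRRRYY
GRYRRRYY
RRRRRRRR
RRRRRRRR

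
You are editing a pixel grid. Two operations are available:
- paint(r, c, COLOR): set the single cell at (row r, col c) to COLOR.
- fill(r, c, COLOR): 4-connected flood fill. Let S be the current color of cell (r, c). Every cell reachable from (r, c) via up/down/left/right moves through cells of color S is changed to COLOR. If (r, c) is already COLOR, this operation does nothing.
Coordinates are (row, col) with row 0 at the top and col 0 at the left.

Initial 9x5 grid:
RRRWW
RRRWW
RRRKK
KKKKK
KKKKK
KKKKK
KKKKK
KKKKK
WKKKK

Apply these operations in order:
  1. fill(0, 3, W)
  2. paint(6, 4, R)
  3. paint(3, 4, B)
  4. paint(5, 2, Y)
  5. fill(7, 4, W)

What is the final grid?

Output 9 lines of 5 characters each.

Answer: RRRWW
RRRWW
RRRWW
WWWWB
WWWWW
WWYWW
WWWWR
WWWWW
WWWWW

Derivation:
After op 1 fill(0,3,W) [0 cells changed]:
RRRWW
RRRWW
RRRKK
KKKKK
KKKKK
KKKKK
KKKKK
KKKKK
WKKKK
After op 2 paint(6,4,R):
RRRWW
RRRWW
RRRKK
KKKKK
KKKKK
KKKKK
KKKKR
KKKKK
WKKKK
After op 3 paint(3,4,B):
RRRWW
RRRWW
RRRKK
KKKKB
KKKKK
KKKKK
KKKKR
KKKKK
WKKKK
After op 4 paint(5,2,Y):
RRRWW
RRRWW
RRRKK
KKKKB
KKKKK
KKYKK
KKKKR
KKKKK
WKKKK
After op 5 fill(7,4,W) [28 cells changed]:
RRRWW
RRRWW
RRRWW
WWWWB
WWWWW
WWYWW
WWWWR
WWWWW
WWWWW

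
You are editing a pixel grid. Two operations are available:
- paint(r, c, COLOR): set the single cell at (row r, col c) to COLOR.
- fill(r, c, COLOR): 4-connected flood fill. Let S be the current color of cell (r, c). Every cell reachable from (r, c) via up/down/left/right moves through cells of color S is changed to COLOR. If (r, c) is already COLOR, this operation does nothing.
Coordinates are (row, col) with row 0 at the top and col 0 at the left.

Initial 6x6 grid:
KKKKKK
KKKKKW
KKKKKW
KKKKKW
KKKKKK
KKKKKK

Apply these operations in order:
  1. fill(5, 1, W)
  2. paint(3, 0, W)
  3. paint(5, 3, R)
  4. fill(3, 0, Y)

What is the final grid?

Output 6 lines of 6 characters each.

Answer: YYYYYY
YYYYYY
YYYYYY
YYYYYY
YYYYYY
YYYRYY

Derivation:
After op 1 fill(5,1,W) [33 cells changed]:
WWWWWW
WWWWWW
WWWWWW
WWWWWW
WWWWWW
WWWWWW
After op 2 paint(3,0,W):
WWWWWW
WWWWWW
WWWWWW
WWWWWW
WWWWWW
WWWWWW
After op 3 paint(5,3,R):
WWWWWW
WWWWWW
WWWWWW
WWWWWW
WWWWWW
WWWRWW
After op 4 fill(3,0,Y) [35 cells changed]:
YYYYYY
YYYYYY
YYYYYY
YYYYYY
YYYYYY
YYYRYY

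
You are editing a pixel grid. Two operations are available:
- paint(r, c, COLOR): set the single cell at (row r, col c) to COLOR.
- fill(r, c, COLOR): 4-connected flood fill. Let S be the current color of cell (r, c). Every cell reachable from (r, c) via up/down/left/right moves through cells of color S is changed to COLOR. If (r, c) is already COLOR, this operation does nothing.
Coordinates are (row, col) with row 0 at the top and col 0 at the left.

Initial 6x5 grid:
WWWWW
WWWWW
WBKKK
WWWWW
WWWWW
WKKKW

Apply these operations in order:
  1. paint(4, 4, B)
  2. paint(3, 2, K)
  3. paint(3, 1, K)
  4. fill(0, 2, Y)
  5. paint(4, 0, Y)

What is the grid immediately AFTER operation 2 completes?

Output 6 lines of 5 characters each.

After op 1 paint(4,4,B):
WWWWW
WWWWW
WBKKK
WWWWW
WWWWB
WKKKW
After op 2 paint(3,2,K):
WWWWW
WWWWW
WBKKK
WWKWW
WWWWB
WKKKW

Answer: WWWWW
WWWWW
WBKKK
WWKWW
WWWWB
WKKKW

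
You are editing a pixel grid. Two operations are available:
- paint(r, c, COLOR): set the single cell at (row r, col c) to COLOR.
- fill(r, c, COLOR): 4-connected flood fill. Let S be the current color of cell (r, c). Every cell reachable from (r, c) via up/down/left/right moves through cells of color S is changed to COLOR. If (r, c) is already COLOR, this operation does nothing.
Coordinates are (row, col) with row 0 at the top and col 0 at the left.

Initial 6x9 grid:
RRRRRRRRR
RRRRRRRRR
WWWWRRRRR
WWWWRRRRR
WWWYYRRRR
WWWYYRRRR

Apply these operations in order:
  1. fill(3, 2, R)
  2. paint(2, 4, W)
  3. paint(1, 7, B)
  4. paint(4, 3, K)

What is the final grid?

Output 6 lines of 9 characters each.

Answer: RRRRRRRRR
RRRRRRRBR
RRRRWRRRR
RRRRRRRRR
RRRKYRRRR
RRRYYRRRR

Derivation:
After op 1 fill(3,2,R) [14 cells changed]:
RRRRRRRRR
RRRRRRRRR
RRRRRRRRR
RRRRRRRRR
RRRYYRRRR
RRRYYRRRR
After op 2 paint(2,4,W):
RRRRRRRRR
RRRRRRRRR
RRRRWRRRR
RRRRRRRRR
RRRYYRRRR
RRRYYRRRR
After op 3 paint(1,7,B):
RRRRRRRRR
RRRRRRRBR
RRRRWRRRR
RRRRRRRRR
RRRYYRRRR
RRRYYRRRR
After op 4 paint(4,3,K):
RRRRRRRRR
RRRRRRRBR
RRRRWRRRR
RRRRRRRRR
RRRKYRRRR
RRRYYRRRR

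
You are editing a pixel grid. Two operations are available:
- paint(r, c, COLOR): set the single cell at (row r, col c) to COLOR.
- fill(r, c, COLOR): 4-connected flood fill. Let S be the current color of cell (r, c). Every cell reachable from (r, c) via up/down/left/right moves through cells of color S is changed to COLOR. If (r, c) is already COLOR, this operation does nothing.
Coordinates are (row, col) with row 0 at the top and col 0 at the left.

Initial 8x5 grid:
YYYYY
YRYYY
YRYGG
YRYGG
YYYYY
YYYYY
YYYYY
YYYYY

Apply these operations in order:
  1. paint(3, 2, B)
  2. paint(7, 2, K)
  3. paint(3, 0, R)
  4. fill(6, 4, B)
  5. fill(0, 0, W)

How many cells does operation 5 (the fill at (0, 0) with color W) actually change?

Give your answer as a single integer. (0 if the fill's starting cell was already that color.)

Answer: 11

Derivation:
After op 1 paint(3,2,B):
YYYYY
YRYYY
YRYGG
YRBGG
YYYYY
YYYYY
YYYYY
YYYYY
After op 2 paint(7,2,K):
YYYYY
YRYYY
YRYGG
YRBGG
YYYYY
YYYYY
YYYYY
YYKYY
After op 3 paint(3,0,R):
YYYYY
YRYYY
YRYGG
RRBGG
YYYYY
YYYYY
YYYYY
YYKYY
After op 4 fill(6,4,B) [19 cells changed]:
YYYYY
YRYYY
YRYGG
RRBGG
BBBBB
BBBBB
BBBBB
BBKBB
After op 5 fill(0,0,W) [11 cells changed]:
WWWWW
WRWWW
WRWGG
RRBGG
BBBBB
BBBBB
BBBBB
BBKBB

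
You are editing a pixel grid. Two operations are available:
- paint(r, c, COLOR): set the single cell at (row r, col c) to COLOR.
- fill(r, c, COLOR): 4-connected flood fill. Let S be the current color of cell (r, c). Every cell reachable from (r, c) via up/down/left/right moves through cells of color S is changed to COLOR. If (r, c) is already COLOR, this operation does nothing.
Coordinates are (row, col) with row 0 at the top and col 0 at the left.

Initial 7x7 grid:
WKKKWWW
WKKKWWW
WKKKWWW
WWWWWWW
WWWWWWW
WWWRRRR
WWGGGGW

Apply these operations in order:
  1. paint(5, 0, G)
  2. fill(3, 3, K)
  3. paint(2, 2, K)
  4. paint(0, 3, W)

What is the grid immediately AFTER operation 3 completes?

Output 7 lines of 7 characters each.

Answer: KKKKKKK
KKKKKKK
KKKKKKK
KKKKKKK
KKKKKKK
GKKRRRR
KKGGGGW

Derivation:
After op 1 paint(5,0,G):
WKKKWWW
WKKKWWW
WKKKWWW
WWWWWWW
WWWWWWW
GWWRRRR
WWGGGGW
After op 2 fill(3,3,K) [30 cells changed]:
KKKKKKK
KKKKKKK
KKKKKKK
KKKKKKK
KKKKKKK
GKKRRRR
KKGGGGW
After op 3 paint(2,2,K):
KKKKKKK
KKKKKKK
KKKKKKK
KKKKKKK
KKKKKKK
GKKRRRR
KKGGGGW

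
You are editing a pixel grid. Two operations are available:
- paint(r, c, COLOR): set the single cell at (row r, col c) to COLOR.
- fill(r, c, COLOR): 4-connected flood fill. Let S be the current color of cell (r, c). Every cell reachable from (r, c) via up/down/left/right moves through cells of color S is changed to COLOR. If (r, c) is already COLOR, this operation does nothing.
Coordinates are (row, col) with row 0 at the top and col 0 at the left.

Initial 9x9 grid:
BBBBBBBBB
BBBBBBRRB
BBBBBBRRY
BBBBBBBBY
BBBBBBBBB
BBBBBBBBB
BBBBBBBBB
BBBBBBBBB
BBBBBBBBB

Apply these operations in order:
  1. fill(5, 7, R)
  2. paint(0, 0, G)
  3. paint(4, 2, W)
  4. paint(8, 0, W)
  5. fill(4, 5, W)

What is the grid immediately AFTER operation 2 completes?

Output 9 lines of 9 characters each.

Answer: GRRRRRRRR
RRRRRRRRR
RRRRRRRRY
RRRRRRRRY
RRRRRRRRR
RRRRRRRRR
RRRRRRRRR
RRRRRRRRR
RRRRRRRRR

Derivation:
After op 1 fill(5,7,R) [75 cells changed]:
RRRRRRRRR
RRRRRRRRR
RRRRRRRRY
RRRRRRRRY
RRRRRRRRR
RRRRRRRRR
RRRRRRRRR
RRRRRRRRR
RRRRRRRRR
After op 2 paint(0,0,G):
GRRRRRRRR
RRRRRRRRR
RRRRRRRRY
RRRRRRRRY
RRRRRRRRR
RRRRRRRRR
RRRRRRRRR
RRRRRRRRR
RRRRRRRRR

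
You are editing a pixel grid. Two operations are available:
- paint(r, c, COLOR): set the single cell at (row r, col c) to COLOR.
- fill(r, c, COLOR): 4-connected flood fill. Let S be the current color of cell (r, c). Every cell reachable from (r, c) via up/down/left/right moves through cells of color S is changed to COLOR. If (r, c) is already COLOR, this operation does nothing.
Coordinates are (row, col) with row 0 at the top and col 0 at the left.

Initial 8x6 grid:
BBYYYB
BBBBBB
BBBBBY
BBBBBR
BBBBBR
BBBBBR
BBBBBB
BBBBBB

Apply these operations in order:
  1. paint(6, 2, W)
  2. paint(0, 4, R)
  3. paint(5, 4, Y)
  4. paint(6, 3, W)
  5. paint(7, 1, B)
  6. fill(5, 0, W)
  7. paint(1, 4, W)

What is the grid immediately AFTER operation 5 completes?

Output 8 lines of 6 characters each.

Answer: BBYYRB
BBBBBB
BBBBBY
BBBBBR
BBBBBR
BBBBYR
BBWWBB
BBBBBB

Derivation:
After op 1 paint(6,2,W):
BBYYYB
BBBBBB
BBBBBY
BBBBBR
BBBBBR
BBBBBR
BBWBBB
BBBBBB
After op 2 paint(0,4,R):
BBYYRB
BBBBBB
BBBBBY
BBBBBR
BBBBBR
BBBBBR
BBWBBB
BBBBBB
After op 3 paint(5,4,Y):
BBYYRB
BBBBBB
BBBBBY
BBBBBR
BBBBBR
BBBBYR
BBWBBB
BBBBBB
After op 4 paint(6,3,W):
BBYYRB
BBBBBB
BBBBBY
BBBBBR
BBBBBR
BBBBYR
BBWWBB
BBBBBB
After op 5 paint(7,1,B):
BBYYRB
BBBBBB
BBBBBY
BBBBBR
BBBBBR
BBBBYR
BBWWBB
BBBBBB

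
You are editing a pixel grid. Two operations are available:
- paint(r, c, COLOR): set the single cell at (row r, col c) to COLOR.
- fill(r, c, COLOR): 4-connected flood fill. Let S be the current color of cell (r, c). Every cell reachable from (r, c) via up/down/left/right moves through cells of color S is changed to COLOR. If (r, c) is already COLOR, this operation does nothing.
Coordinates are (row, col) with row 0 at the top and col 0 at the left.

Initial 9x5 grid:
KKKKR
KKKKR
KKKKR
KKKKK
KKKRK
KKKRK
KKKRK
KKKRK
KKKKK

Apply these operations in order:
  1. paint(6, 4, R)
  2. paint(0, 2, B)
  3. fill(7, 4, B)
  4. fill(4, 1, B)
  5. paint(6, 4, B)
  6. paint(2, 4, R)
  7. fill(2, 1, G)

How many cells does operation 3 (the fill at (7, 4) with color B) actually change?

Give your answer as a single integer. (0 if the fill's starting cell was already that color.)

After op 1 paint(6,4,R):
KKKKR
KKKKR
KKKKR
KKKKK
KKKRK
KKKRK
KKKRR
KKKRK
KKKKK
After op 2 paint(0,2,B):
KKBKR
KKKKR
KKKKR
KKKKK
KKKRK
KKKRK
KKKRR
KKKRK
KKKKK
After op 3 fill(7,4,B) [36 cells changed]:
BBBBR
BBBBR
BBBBR
BBBBB
BBBRB
BBBRB
BBBRR
BBBRB
BBBBB

Answer: 36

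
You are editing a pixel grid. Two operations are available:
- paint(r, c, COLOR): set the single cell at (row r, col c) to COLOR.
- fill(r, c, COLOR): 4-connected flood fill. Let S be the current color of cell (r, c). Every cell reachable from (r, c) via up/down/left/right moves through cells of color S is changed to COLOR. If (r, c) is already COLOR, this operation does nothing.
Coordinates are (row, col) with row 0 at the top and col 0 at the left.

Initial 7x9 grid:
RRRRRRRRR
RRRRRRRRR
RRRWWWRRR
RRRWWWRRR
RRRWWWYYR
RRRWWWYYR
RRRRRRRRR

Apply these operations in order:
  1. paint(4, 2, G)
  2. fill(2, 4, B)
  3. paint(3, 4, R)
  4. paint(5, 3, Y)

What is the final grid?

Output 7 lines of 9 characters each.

Answer: RRRRRRRRR
RRRRRRRRR
RRRBBBRRR
RRRBRBRRR
RRGBBBYYR
RRRYBBYYR
RRRRRRRRR

Derivation:
After op 1 paint(4,2,G):
RRRRRRRRR
RRRRRRRRR
RRRWWWRRR
RRRWWWRRR
RRGWWWYYR
RRRWWWYYR
RRRRRRRRR
After op 2 fill(2,4,B) [12 cells changed]:
RRRRRRRRR
RRRRRRRRR
RRRBBBRRR
RRRBBBRRR
RRGBBBYYR
RRRBBBYYR
RRRRRRRRR
After op 3 paint(3,4,R):
RRRRRRRRR
RRRRRRRRR
RRRBBBRRR
RRRBRBRRR
RRGBBBYYR
RRRBBBYYR
RRRRRRRRR
After op 4 paint(5,3,Y):
RRRRRRRRR
RRRRRRRRR
RRRBBBRRR
RRRBRBRRR
RRGBBBYYR
RRRYBBYYR
RRRRRRRRR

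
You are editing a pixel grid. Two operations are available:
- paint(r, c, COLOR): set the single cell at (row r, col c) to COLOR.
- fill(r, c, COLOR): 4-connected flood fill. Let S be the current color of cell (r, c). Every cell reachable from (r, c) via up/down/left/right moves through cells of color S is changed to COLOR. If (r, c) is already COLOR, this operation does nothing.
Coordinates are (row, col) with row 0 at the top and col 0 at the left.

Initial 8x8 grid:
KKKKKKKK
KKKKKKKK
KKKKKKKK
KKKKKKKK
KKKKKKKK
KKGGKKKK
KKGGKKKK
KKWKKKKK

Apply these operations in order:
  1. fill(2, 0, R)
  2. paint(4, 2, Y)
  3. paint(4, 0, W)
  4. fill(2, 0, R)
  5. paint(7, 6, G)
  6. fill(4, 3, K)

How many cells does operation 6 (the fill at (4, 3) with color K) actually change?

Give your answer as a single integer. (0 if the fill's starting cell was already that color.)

Answer: 56

Derivation:
After op 1 fill(2,0,R) [59 cells changed]:
RRRRRRRR
RRRRRRRR
RRRRRRRR
RRRRRRRR
RRRRRRRR
RRGGRRRR
RRGGRRRR
RRWRRRRR
After op 2 paint(4,2,Y):
RRRRRRRR
RRRRRRRR
RRRRRRRR
RRRRRRRR
RRYRRRRR
RRGGRRRR
RRGGRRRR
RRWRRRRR
After op 3 paint(4,0,W):
RRRRRRRR
RRRRRRRR
RRRRRRRR
RRRRRRRR
WRYRRRRR
RRGGRRRR
RRGGRRRR
RRWRRRRR
After op 4 fill(2,0,R) [0 cells changed]:
RRRRRRRR
RRRRRRRR
RRRRRRRR
RRRRRRRR
WRYRRRRR
RRGGRRRR
RRGGRRRR
RRWRRRRR
After op 5 paint(7,6,G):
RRRRRRRR
RRRRRRRR
RRRRRRRR
RRRRRRRR
WRYRRRRR
RRGGRRRR
RRGGRRRR
RRWRRRGR
After op 6 fill(4,3,K) [56 cells changed]:
KKKKKKKK
KKKKKKKK
KKKKKKKK
KKKKKKKK
WKYKKKKK
KKGGKKKK
KKGGKKKK
KKWKKKGK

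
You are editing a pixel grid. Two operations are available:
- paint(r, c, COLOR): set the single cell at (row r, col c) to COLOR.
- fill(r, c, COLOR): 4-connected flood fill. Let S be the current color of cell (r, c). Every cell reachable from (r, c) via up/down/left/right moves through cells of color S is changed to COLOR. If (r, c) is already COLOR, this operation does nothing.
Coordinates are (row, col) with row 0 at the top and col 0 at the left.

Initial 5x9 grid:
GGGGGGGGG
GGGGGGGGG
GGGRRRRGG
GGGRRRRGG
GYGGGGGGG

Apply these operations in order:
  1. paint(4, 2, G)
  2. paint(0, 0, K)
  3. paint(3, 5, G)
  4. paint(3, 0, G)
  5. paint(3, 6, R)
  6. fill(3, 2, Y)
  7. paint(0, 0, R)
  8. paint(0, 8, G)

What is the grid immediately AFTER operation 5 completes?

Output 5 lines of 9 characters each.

Answer: KGGGGGGGG
GGGGGGGGG
GGGRRRRGG
GGGRRGRGG
GYGGGGGGG

Derivation:
After op 1 paint(4,2,G):
GGGGGGGGG
GGGGGGGGG
GGGRRRRGG
GGGRRRRGG
GYGGGGGGG
After op 2 paint(0,0,K):
KGGGGGGGG
GGGGGGGGG
GGGRRRRGG
GGGRRRRGG
GYGGGGGGG
After op 3 paint(3,5,G):
KGGGGGGGG
GGGGGGGGG
GGGRRRRGG
GGGRRGRGG
GYGGGGGGG
After op 4 paint(3,0,G):
KGGGGGGGG
GGGGGGGGG
GGGRRRRGG
GGGRRGRGG
GYGGGGGGG
After op 5 paint(3,6,R):
KGGGGGGGG
GGGGGGGGG
GGGRRRRGG
GGGRRGRGG
GYGGGGGGG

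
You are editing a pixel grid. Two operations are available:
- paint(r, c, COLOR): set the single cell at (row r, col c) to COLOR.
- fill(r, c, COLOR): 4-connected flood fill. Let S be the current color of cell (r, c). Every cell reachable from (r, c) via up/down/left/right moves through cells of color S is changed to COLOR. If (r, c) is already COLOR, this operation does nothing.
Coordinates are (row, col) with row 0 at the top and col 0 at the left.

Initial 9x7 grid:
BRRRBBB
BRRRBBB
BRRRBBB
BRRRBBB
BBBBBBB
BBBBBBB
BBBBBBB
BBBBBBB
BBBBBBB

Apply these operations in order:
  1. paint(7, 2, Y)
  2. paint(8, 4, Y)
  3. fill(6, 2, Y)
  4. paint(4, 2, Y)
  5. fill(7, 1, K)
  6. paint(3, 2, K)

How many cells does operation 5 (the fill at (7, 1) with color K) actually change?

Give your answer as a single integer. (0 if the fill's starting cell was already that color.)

After op 1 paint(7,2,Y):
BRRRBBB
BRRRBBB
BRRRBBB
BRRRBBB
BBBBBBB
BBBBBBB
BBBBBBB
BBYBBBB
BBBBBBB
After op 2 paint(8,4,Y):
BRRRBBB
BRRRBBB
BRRRBBB
BRRRBBB
BBBBBBB
BBBBBBB
BBBBBBB
BBYBBBB
BBBBYBB
After op 3 fill(6,2,Y) [49 cells changed]:
YRRRYYY
YRRRYYY
YRRRYYY
YRRRYYY
YYYYYYY
YYYYYYY
YYYYYYY
YYYYYYY
YYYYYYY
After op 4 paint(4,2,Y):
YRRRYYY
YRRRYYY
YRRRYYY
YRRRYYY
YYYYYYY
YYYYYYY
YYYYYYY
YYYYYYY
YYYYYYY
After op 5 fill(7,1,K) [51 cells changed]:
KRRRKKK
KRRRKKK
KRRRKKK
KRRRKKK
KKKKKKK
KKKKKKK
KKKKKKK
KKKKKKK
KKKKKKK

Answer: 51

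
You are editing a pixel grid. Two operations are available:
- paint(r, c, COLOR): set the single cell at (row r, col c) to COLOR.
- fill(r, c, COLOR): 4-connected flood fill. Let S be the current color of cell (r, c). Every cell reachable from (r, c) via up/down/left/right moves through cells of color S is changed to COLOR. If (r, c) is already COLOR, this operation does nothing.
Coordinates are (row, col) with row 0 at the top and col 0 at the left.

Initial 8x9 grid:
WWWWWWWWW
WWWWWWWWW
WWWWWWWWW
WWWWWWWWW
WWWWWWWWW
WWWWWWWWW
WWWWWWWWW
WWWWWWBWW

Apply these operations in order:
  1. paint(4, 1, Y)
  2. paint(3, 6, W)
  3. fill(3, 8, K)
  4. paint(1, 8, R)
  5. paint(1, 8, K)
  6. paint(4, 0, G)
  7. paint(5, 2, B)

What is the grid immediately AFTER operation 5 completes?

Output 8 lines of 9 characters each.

Answer: KKKKKKKKK
KKKKKKKKK
KKKKKKKKK
KKKKKKKKK
KYKKKKKKK
KKKKKKKKK
KKKKKKKKK
KKKKKKBKK

Derivation:
After op 1 paint(4,1,Y):
WWWWWWWWW
WWWWWWWWW
WWWWWWWWW
WWWWWWWWW
WYWWWWWWW
WWWWWWWWW
WWWWWWWWW
WWWWWWBWW
After op 2 paint(3,6,W):
WWWWWWWWW
WWWWWWWWW
WWWWWWWWW
WWWWWWWWW
WYWWWWWWW
WWWWWWWWW
WWWWWWWWW
WWWWWWBWW
After op 3 fill(3,8,K) [70 cells changed]:
KKKKKKKKK
KKKKKKKKK
KKKKKKKKK
KKKKKKKKK
KYKKKKKKK
KKKKKKKKK
KKKKKKKKK
KKKKKKBKK
After op 4 paint(1,8,R):
KKKKKKKKK
KKKKKKKKR
KKKKKKKKK
KKKKKKKKK
KYKKKKKKK
KKKKKKKKK
KKKKKKKKK
KKKKKKBKK
After op 5 paint(1,8,K):
KKKKKKKKK
KKKKKKKKK
KKKKKKKKK
KKKKKKKKK
KYKKKKKKK
KKKKKKKKK
KKKKKKKKK
KKKKKKBKK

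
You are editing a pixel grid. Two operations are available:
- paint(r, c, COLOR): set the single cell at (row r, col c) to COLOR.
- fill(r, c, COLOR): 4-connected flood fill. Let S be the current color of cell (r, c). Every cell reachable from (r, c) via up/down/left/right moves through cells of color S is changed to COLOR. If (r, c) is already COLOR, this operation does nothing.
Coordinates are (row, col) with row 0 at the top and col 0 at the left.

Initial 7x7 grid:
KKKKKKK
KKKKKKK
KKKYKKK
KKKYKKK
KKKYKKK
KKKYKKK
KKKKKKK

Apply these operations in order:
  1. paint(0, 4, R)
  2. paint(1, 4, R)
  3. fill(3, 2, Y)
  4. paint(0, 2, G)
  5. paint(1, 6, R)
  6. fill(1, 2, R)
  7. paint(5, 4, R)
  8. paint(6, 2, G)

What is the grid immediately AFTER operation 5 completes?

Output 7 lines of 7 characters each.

Answer: YYGYRYY
YYYYRYR
YYYYYYY
YYYYYYY
YYYYYYY
YYYYYYY
YYYYYYY

Derivation:
After op 1 paint(0,4,R):
KKKKRKK
KKKKKKK
KKKYKKK
KKKYKKK
KKKYKKK
KKKYKKK
KKKKKKK
After op 2 paint(1,4,R):
KKKKRKK
KKKKRKK
KKKYKKK
KKKYKKK
KKKYKKK
KKKYKKK
KKKKKKK
After op 3 fill(3,2,Y) [43 cells changed]:
YYYYRYY
YYYYRYY
YYYYYYY
YYYYYYY
YYYYYYY
YYYYYYY
YYYYYYY
After op 4 paint(0,2,G):
YYGYRYY
YYYYRYY
YYYYYYY
YYYYYYY
YYYYYYY
YYYYYYY
YYYYYYY
After op 5 paint(1,6,R):
YYGYRYY
YYYYRYR
YYYYYYY
YYYYYYY
YYYYYYY
YYYYYYY
YYYYYYY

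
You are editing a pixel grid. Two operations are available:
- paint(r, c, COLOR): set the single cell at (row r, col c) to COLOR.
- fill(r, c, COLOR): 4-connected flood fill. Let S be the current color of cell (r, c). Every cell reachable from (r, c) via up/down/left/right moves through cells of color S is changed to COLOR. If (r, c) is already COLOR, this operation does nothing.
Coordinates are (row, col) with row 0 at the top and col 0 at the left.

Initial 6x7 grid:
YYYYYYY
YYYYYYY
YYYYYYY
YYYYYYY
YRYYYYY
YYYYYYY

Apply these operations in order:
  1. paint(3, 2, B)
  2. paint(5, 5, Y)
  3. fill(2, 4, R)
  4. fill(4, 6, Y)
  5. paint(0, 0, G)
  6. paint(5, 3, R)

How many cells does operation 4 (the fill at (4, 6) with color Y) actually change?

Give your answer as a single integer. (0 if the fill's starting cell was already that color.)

Answer: 41

Derivation:
After op 1 paint(3,2,B):
YYYYYYY
YYYYYYY
YYYYYYY
YYBYYYY
YRYYYYY
YYYYYYY
After op 2 paint(5,5,Y):
YYYYYYY
YYYYYYY
YYYYYYY
YYBYYYY
YRYYYYY
YYYYYYY
After op 3 fill(2,4,R) [40 cells changed]:
RRRRRRR
RRRRRRR
RRRRRRR
RRBRRRR
RRRRRRR
RRRRRRR
After op 4 fill(4,6,Y) [41 cells changed]:
YYYYYYY
YYYYYYY
YYYYYYY
YYBYYYY
YYYYYYY
YYYYYYY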